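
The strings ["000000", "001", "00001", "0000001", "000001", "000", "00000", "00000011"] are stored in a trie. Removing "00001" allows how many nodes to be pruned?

1

Walk "00001" from the leaf back toward the root, removing each node that no remaining word uses.
The suffix "1" (1 node) is used only by "00001"; the node for "0000" still has the child "0", so pruning stops there.
Nodes removed: 1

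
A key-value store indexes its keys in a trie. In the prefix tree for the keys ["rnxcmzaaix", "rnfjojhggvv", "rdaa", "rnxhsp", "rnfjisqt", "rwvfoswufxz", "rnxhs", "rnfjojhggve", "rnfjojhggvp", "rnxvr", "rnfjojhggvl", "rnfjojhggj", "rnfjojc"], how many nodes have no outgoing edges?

12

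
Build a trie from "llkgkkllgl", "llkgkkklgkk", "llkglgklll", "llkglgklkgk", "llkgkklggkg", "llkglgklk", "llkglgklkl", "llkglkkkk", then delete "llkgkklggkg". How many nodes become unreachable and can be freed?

4

A node on "llkgkklggkg"'s path can go only if nothing else ends at it or branches off below it.
The suffix "ggkg" (4 nodes) is used only by "llkgkklggkg"; the node for "llkgkkl" still has the child "l", so pruning stops there.
Nodes removed: 4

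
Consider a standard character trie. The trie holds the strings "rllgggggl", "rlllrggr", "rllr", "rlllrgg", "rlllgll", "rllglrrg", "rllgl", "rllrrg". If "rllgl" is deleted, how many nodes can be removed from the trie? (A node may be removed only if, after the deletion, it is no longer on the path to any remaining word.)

0

Walk "rllgl" from the leaf back toward the root, removing each node that no remaining word uses.
Every node on "rllgl" is still needed (e.g. by "rllglrrg"), so nothing is freed.
Nodes removed: 0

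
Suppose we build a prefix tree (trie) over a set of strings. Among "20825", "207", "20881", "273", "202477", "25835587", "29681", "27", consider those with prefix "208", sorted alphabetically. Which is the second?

20881

Filter for "208…" and sort: "20825", "20881"
Position 2: 20881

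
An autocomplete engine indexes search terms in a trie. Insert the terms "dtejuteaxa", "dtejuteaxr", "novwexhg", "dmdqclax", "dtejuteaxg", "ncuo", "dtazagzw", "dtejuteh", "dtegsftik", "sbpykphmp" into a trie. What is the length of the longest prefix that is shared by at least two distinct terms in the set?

9

The deepest shared node is where two words last agree before diverging.
e.g. "dtejuteaxa" and "dtejuteaxg" share the prefix "dtejuteax" of length 9; no pair shares a longer one.
Longest shared-prefix length: 9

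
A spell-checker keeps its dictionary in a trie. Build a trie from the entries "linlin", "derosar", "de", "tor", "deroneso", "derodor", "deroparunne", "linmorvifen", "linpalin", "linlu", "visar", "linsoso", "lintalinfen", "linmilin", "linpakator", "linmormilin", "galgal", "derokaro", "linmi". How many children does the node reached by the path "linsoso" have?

0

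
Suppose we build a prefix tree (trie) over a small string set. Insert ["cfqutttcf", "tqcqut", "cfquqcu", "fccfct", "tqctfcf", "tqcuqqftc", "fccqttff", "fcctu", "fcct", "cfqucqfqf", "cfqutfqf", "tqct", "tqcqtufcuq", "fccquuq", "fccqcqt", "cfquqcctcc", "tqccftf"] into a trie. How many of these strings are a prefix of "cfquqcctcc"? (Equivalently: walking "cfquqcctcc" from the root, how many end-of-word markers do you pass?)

Check each prefix of "cfquqcctcc" against the stored set — each match is an end-marker on the path.
Prefixes of the query that are stored words: "cfquqcctcc"
Count: 1

1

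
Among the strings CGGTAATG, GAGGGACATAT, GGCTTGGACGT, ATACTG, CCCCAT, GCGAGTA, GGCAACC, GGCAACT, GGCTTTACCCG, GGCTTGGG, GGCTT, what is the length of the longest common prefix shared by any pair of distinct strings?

7

The deepest shared node is where two words last agree before diverging.
"GGCTTGGACGT" and "GGCTTGGG" agree on "GGCTTGG" (7 characters) before diverging; nothing deeper is shared.
Longest shared-prefix length: 7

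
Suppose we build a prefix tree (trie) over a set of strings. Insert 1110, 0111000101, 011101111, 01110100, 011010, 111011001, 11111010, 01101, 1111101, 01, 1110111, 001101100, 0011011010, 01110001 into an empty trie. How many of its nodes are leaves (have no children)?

A leaf is a node with no children — equivalently, the end of a word that is not a proper prefix of any other stored word.
Those words: "001101100", "0011011010", "011010", "0111000101", "01110100", "011101111", "111011001", "1110111", "11111010"
Leaf count: 9

9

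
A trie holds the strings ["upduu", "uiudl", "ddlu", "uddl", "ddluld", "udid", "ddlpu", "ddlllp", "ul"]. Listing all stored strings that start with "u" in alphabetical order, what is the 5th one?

Filter for "u…" and sort: "uddl", "udid", "uiudl", "ul", "upduu"
The 5th is upduu.

upduu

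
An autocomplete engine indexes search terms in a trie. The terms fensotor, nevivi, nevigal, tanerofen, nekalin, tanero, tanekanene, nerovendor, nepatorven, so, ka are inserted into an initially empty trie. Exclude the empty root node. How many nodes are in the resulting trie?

Insert word by word; a character creates a node only if that edge doesn't already exist:
  "fensotor" → 8 new (f, e, n, s, o, t, o, r)
  "nevivi" → 6 new (n, e, v, i, v, i)
  "nevigal" → prefix "nevi" already present; 3 new (g, a, l)
  "tanerofen" → 9 new (t, a, n, e, r, o, f, e, n)
  "nekalin" → prefix "ne" already present; 5 new (k, a, l, i, n)
  "tanero" → prefix "tanero" already present; 0 new (none)
  "tanekanene" → prefix "tane" already present; 6 new (k, a, n, e, n, e)
  "nerovendor" → prefix "ne" already present; 8 new (r, o, v, e, n, d, o, r)
  "nepatorven" → prefix "ne" already present; 8 new (p, a, t, o, r, v, e, n)
  "so" → 2 new (s, o)
  "ka" → 2 new (k, a)
Total nodes = 8 + 6 + 3 + 9 + 5 + 0 + 6 + 8 + 8 + 2 + 2 = 57

57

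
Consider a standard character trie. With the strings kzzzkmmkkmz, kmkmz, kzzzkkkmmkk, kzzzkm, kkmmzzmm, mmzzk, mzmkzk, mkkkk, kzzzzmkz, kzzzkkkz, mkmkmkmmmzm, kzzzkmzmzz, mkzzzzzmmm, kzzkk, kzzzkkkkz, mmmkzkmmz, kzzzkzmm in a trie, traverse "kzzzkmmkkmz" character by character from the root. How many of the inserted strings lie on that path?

2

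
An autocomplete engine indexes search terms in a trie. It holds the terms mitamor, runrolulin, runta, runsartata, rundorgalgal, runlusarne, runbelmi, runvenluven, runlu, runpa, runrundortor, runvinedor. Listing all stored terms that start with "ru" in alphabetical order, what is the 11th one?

DFS of the "ru" subtree visits, in order: "runbelmi", "rundorgalgal", "runlu", "runlusarne", "runpa", "runrolulin", "runrundortor", "runsartata", "runta", "runvenluven", "runvinedor"
Position 11: runvinedor

runvinedor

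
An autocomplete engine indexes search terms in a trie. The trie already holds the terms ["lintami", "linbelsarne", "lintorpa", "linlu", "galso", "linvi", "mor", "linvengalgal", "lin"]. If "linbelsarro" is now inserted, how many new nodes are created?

2

The longest prefix of "linbelsarro" already in the trie is "linbelsar" (length 9).
So 11 − 9 = 2 new nodes.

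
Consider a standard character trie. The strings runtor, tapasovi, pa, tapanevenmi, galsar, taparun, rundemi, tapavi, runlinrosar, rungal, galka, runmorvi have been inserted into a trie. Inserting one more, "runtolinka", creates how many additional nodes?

5

The longest prefix of "runtolinka" already in the trie is "runto" (length 5).
Each of the 5 remaining characters creates one node.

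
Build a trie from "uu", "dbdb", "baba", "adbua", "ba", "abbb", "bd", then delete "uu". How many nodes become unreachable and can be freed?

2

A node on "uu"'s path can go only if nothing else ends at it or branches off below it.
No other word shares any prefix with "uu", so all 2 of its nodes go.
Nodes removed: 2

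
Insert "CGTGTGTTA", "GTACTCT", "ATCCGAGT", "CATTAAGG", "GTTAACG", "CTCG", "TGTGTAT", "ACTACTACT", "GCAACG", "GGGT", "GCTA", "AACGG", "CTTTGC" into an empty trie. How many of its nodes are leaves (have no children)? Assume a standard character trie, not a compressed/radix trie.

13

Leaves are exactly the stored words that no other stored word extends.
Those words: "AACGG", "ACTACTACT", "ATCCGAGT", "CATTAAGG", "CGTGTGTTA", "CTCG", "CTTTGC", "GCAACG", "GCTA", "GGGT", "GTACTCT", "GTTAACG", "TGTGTAT"
Leaf count: 13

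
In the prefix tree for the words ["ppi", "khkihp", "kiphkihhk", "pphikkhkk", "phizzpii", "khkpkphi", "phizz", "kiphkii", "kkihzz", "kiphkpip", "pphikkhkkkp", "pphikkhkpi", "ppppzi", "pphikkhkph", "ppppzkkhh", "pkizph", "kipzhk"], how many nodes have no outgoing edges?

15

A leaf is a node with no children — equivalently, the end of a word that is not a proper prefix of any other stored word.
Those words: "khkihp", "khkpkphi", "kiphkihhk", "kiphkii", "kiphkpip", "kipzhk", "kkihzz", "phizzpii", "pkizph", "pphikkhkkkp", "pphikkhkph", "pphikkhkpi", "ppi", "ppppzi", "ppppzkkhh"
Leaf count: 15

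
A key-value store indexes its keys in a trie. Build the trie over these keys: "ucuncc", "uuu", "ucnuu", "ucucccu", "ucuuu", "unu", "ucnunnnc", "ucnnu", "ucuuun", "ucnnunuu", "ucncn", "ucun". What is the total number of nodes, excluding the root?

Trie structure (* marks end of a word):
(root)
└─ u
   ├─ c
   │  ├─ n
   │  │  ├─ c
   │  │  │  └─ n *
   │  │  ├─ n
   │  │  │  └─ u *
   │  │  │     └─ n
   │  │  │        └─ u
   │  │  │           └─ u *
   │  │  └─ u
   │  │     ├─ n
   │  │     │  └─ n
   │  │     │     └─ n
   │  │     │        └─ c *
   │  │     └─ u *
   │  └─ u
   │     ├─ c
   │     │  └─ c
   │     │     └─ c
   │     │        └─ u *
   │     ├─ n *
   │     │  └─ c
   │     │     └─ c *
   │     └─ u
   │        └─ u *
   │           └─ n *
   ├─ n
   │  └─ u *
   └─ u
      └─ u *
Counting every labelled node above: 31.

31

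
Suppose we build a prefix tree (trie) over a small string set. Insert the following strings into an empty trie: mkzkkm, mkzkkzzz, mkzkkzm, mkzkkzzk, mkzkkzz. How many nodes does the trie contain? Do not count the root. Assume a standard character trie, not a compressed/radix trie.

11

Trie structure (* marks end of a word):
(root)
└─ m
   └─ k
      └─ z
         └─ k
            └─ k
               ├─ m *
               └─ z
                  ├─ m *
                  └─ z *
                     ├─ k *
                     └─ z *
Counting every labelled node above: 11.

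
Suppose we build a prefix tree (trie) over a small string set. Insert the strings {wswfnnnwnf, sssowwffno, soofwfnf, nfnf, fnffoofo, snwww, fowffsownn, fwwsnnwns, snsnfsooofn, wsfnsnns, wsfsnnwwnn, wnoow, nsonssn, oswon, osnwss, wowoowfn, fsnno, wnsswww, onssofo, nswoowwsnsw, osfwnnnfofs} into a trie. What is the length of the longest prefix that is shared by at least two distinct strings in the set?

Look for the deepest trie node that still has at least two words in its subtree.
"wsfnsnns" and "wsfsnnwwnn" agree on "wsf" (3 characters) before diverging; nothing deeper is shared.
Longest shared-prefix length: 3

3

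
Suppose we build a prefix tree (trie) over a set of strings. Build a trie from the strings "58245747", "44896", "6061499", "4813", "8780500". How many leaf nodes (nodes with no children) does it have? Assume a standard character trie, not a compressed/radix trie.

Leaves are exactly the stored words that no other stored word extends.
Those words: "44896", "4813", "58245747", "6061499", "8780500"
Leaf count: 5

5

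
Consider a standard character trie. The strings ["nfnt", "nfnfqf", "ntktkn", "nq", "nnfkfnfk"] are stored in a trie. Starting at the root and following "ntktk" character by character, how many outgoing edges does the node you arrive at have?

The children of the "ntktk" node are the distinct next characters among strings starting with "ntktk".
Characters that immediately follow "ntktk" among the stored strings: {n}.
That node has 1 child edge.

1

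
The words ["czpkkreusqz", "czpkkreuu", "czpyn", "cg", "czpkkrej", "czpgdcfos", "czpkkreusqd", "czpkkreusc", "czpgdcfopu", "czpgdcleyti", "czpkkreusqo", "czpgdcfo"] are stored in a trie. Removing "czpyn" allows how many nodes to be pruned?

A node on "czpyn"'s path can go only if nothing else ends at it or branches off below it.
The suffix "yn" (2 nodes) is used only by "czpyn"; the node for "czp" still has the child "k", so pruning stops there.
Nodes removed: 2

2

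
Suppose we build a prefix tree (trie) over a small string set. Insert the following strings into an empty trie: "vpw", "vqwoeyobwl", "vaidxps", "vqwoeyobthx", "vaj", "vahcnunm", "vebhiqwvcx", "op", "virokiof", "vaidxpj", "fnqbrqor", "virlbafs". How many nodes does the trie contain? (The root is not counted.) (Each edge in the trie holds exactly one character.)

60

For each word, the new-node count is its length minus the longest prefix already in the trie:
  "vpw" → 3 new (v, p, w)
  "vqwoeyobwl" → prefix "v" already present; 9 new (q, w, o, e, y, o, b, w, l)
  "vaidxps" → prefix "v" already present; 6 new (a, i, d, x, p, s)
  "vqwoeyobthx" → prefix "vqwoeyob" already present; 3 new (t, h, x)
  "vaj" → prefix "va" already present; 1 new (j)
  "vahcnunm" → prefix "va" already present; 6 new (h, c, n, u, n, m)
  "vebhiqwvcx" → prefix "v" already present; 9 new (e, b, h, i, q, w, v, c, x)
  "op" → 2 new (o, p)
  "virokiof" → prefix "v" already present; 7 new (i, r, o, k, i, o, f)
  "vaidxpj" → prefix "vaidxp" already present; 1 new (j)
  "fnqbrqor" → 8 new (f, n, q, b, r, q, o, r)
  "virlbafs" → prefix "vir" already present; 5 new (l, b, a, f, s)
Total nodes = 3 + 9 + 6 + 3 + 1 + 6 + 9 + 2 + 7 + 1 + 8 + 5 = 60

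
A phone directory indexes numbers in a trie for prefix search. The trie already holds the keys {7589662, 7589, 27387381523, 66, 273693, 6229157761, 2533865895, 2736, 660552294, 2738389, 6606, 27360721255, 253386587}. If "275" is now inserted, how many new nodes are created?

1

The longest prefix of "275" already in the trie is "27" (length 2).
Each of the 1 remaining characters creates one node.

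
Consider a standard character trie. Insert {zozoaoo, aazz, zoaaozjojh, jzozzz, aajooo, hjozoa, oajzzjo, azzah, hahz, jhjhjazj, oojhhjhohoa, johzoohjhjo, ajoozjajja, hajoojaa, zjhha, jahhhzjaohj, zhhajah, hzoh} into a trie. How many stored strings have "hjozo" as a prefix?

1

Traverse to the node for "hjozo", then collect every word in that subtree.
Words under "hjozo": hjozoa
Count: 1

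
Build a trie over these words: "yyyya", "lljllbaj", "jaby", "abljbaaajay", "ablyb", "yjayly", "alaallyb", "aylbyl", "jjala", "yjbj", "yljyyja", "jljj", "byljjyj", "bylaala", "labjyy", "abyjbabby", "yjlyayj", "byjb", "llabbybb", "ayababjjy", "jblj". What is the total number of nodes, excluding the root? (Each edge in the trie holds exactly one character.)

108

For each word, the new-node count is its length minus the longest prefix already in the trie:
  "yyyya" → 5 new (y, y, y, y, a)
  "lljllbaj" → 8 new (l, l, j, l, l, b, a, j)
  "jaby" → 4 new (j, a, b, y)
  "abljbaaajay" → 11 new (a, b, l, j, b, a, a, a, j, a, y)
  "ablyb" → prefix "abl" already present; 2 new (y, b)
  "yjayly" → prefix "y" already present; 5 new (j, a, y, l, y)
  "alaallyb" → prefix "a" already present; 7 new (l, a, a, l, l, y, b)
  "aylbyl" → prefix "a" already present; 5 new (y, l, b, y, l)
  "jjala" → prefix "j" already present; 4 new (j, a, l, a)
  "yjbj" → prefix "yj" already present; 2 new (b, j)
  "yljyyja" → prefix "y" already present; 6 new (l, j, y, y, j, a)
  "jljj" → prefix "j" already present; 3 new (l, j, j)
  "byljjyj" → 7 new (b, y, l, j, j, y, j)
  "bylaala" → prefix "byl" already present; 4 new (a, a, l, a)
  "labjyy" → prefix "l" already present; 5 new (a, b, j, y, y)
  "abyjbabby" → prefix "ab" already present; 7 new (y, j, b, a, b, b, y)
  "yjlyayj" → prefix "yj" already present; 5 new (l, y, a, y, j)
  "byjb" → prefix "by" already present; 2 new (j, b)
  "llabbybb" → prefix "ll" already present; 6 new (a, b, b, y, b, b)
  "ayababjjy" → prefix "ay" already present; 7 new (a, b, a, b, j, j, y)
  "jblj" → prefix "j" already present; 3 new (b, l, j)
Total nodes = 5 + 8 + 4 + 11 + 2 + 5 + 7 + 5 + 4 + 2 + 6 + 3 + 7 + 4 + 5 + 7 + 5 + 2 + 6 + 7 + 3 = 108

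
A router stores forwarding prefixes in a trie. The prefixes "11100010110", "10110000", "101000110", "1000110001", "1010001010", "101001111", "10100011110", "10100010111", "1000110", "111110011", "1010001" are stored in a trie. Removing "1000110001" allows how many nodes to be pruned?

Walk "1000110001" from the leaf back toward the root, removing each node that no remaining word uses.
The suffix "001" (3 nodes) is used only by "1000110001"; "1000110" is itself a stored word, so pruning stops there.
Nodes removed: 3

3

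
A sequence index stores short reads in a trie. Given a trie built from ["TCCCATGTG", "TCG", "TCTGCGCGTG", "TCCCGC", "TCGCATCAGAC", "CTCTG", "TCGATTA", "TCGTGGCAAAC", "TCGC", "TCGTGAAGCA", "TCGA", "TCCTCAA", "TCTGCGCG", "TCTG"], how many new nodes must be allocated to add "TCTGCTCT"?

3

"TCTGC" is already a path in the trie; the remaining "TCT" must be added.
So 8 − 5 = 3 new nodes.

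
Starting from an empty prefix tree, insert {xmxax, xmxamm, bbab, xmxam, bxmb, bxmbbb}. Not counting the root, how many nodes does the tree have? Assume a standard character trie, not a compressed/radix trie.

Trace insertions, counting only characters that open a new branch:
  "xmxax" → 5 new (x, m, x, a, x)
  "xmxamm" → prefix "xmxa" already present; 2 new (m, m)
  "bbab" → 4 new (b, b, a, b)
  "xmxam" → prefix "xmxam" already present; 0 new (none)
  "bxmb" → prefix "b" already present; 3 new (x, m, b)
  "bxmbbb" → prefix "bxmb" already present; 2 new (b, b)
Total nodes = 5 + 2 + 4 + 0 + 3 + 2 = 16

16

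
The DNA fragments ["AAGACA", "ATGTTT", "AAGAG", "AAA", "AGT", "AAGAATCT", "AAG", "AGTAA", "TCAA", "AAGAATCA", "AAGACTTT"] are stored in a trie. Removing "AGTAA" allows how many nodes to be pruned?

A node on "AGTAA"'s path can go only if nothing else ends at it or branches off below it.
The suffix "AA" (2 nodes) is used only by "AGTAA"; "AGT" is itself a stored word, so pruning stops there.
Nodes removed: 2

2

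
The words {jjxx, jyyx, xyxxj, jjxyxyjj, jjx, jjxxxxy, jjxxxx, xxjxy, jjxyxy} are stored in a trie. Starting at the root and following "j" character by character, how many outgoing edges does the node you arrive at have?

2

Walk "j" from the root, arriving at one node.
Characters that immediately follow "j" among the stored strings: {j, y}.
That node has 2 child edges.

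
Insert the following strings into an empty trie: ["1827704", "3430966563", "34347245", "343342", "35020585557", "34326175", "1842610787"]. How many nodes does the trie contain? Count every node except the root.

48

Insert word by word; a character creates a node only if that edge doesn't already exist:
  "1827704" → 7 new (1, 8, 2, 7, 7, 0, 4)
  "3430966563" → 10 new (3, 4, 3, 0, 9, 6, 6, 5, 6, 3)
  "34347245" → prefix "343" already present; 5 new (4, 7, 2, 4, 5)
  "343342" → prefix "343" already present; 3 new (3, 4, 2)
  "35020585557" → prefix "3" already present; 10 new (5, 0, 2, 0, 5, 8, 5, 5, 5, 7)
  "34326175" → prefix "343" already present; 5 new (2, 6, 1, 7, 5)
  "1842610787" → prefix "18" already present; 8 new (4, 2, 6, 1, 0, 7, 8, 7)
Total nodes = 7 + 10 + 5 + 3 + 10 + 5 + 8 = 48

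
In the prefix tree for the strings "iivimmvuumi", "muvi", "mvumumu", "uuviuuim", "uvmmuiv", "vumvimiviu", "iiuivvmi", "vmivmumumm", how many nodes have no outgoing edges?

8

Leaves are exactly the stored words that no other stored word extends.
Those words: "iiuivvmi", "iivimmvuumi", "muvi", "mvumumu", "uuviuuim", "uvmmuiv", "vmivmumumm", "vumvimiviu"
Leaf count: 8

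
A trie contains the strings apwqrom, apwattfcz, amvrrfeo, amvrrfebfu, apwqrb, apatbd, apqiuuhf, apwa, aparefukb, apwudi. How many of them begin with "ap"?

8

Traverse to the node for "ap", then collect every word in that subtree.
Matches: "aparefukb", "apatbd", "apqiuuhf", "apwa", "apwattfcz", "apwqrb", "apwqrom", "apwudi"
Count: 8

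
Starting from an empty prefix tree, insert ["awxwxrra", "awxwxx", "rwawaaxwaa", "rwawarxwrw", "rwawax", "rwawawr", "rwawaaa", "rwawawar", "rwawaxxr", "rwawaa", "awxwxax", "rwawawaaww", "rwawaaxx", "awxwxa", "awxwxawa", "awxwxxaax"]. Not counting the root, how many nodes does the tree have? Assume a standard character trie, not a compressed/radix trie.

43

For each word, the new-node count is its length minus the longest prefix already in the trie:
  "awxwxrra" → 8 new (a, w, x, w, x, r, r, a)
  "awxwxx" → prefix "awxwx" already present; 1 new (x)
  "rwawaaxwaa" → 10 new (r, w, a, w, a, a, x, w, a, a)
  "rwawarxwrw" → prefix "rwawa" already present; 5 new (r, x, w, r, w)
  "rwawax" → prefix "rwawa" already present; 1 new (x)
  "rwawawr" → prefix "rwawa" already present; 2 new (w, r)
  "rwawaaa" → prefix "rwawaa" already present; 1 new (a)
  "rwawawar" → prefix "rwawaw" already present; 2 new (a, r)
  "rwawaxxr" → prefix "rwawax" already present; 2 new (x, r)
  "rwawaa" → prefix "rwawaa" already present; 0 new (none)
  "awxwxax" → prefix "awxwx" already present; 2 new (a, x)
  "rwawawaaww" → prefix "rwawawa" already present; 3 new (a, w, w)
  "rwawaaxx" → prefix "rwawaax" already present; 1 new (x)
  "awxwxa" → prefix "awxwxa" already present; 0 new (none)
  "awxwxawa" → prefix "awxwxa" already present; 2 new (w, a)
  "awxwxxaax" → prefix "awxwxx" already present; 3 new (a, a, x)
Total nodes = 8 + 1 + 10 + 5 + 1 + 2 + 1 + 2 + 2 + 0 + 2 + 3 + 1 + 0 + 2 + 3 = 43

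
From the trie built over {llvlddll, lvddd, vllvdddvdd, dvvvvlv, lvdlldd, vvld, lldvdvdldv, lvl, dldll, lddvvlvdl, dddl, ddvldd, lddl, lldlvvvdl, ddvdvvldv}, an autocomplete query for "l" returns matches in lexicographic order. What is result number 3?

lldlvvvdl

Filter for "l…" and sort: "lddl", "lddvvlvdl", "lldlvvvdl", "lldvdvdldv", "llvlddll", "lvddd", "lvdlldd", "lvl"
Position 3: lldlvvvdl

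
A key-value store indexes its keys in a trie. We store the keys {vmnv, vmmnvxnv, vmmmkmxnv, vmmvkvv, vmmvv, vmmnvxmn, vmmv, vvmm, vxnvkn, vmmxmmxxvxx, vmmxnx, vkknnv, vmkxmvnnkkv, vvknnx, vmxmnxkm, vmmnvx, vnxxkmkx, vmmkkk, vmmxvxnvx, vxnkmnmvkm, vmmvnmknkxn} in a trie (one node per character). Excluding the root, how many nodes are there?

For each word, the new-node count is its length minus the longest prefix already in the trie:
  "vmnv" → 4 new (v, m, n, v)
  "vmmnvxnv" → prefix "vm" already present; 6 new (m, n, v, x, n, v)
  "vmmmkmxnv" → prefix "vmm" already present; 6 new (m, k, m, x, n, v)
  "vmmvkvv" → prefix "vmm" already present; 4 new (v, k, v, v)
  "vmmvv" → prefix "vmmv" already present; 1 new (v)
  "vmmnvxmn" → prefix "vmmnvx" already present; 2 new (m, n)
  "vmmv" → prefix "vmmv" already present; 0 new (none)
  "vvmm" → prefix "v" already present; 3 new (v, m, m)
  "vxnvkn" → prefix "v" already present; 5 new (x, n, v, k, n)
  "vmmxmmxxvxx" → prefix "vmm" already present; 8 new (x, m, m, x, x, v, x, x)
  "vmmxnx" → prefix "vmmx" already present; 2 new (n, x)
  "vkknnv" → prefix "v" already present; 5 new (k, k, n, n, v)
  "vmkxmvnnkkv" → prefix "vm" already present; 9 new (k, x, m, v, n, n, k, k, v)
  "vvknnx" → prefix "vv" already present; 4 new (k, n, n, x)
  "vmxmnxkm" → prefix "vm" already present; 6 new (x, m, n, x, k, m)
  "vmmnvx" → prefix "vmmnvx" already present; 0 new (none)
  "vnxxkmkx" → prefix "v" already present; 7 new (n, x, x, k, m, k, x)
  "vmmkkk" → prefix "vmm" already present; 3 new (k, k, k)
  "vmmxvxnvx" → prefix "vmmx" already present; 5 new (v, x, n, v, x)
  "vxnkmnmvkm" → prefix "vxn" already present; 7 new (k, m, n, m, v, k, m)
  "vmmvnmknkxn" → prefix "vmmv" already present; 7 new (n, m, k, n, k, x, n)
Total nodes = 4 + 6 + 6 + 4 + 1 + 2 + 0 + 3 + 5 + 8 + 2 + 5 + 9 + 4 + 6 + 0 + 7 + 3 + 5 + 7 + 7 = 94

94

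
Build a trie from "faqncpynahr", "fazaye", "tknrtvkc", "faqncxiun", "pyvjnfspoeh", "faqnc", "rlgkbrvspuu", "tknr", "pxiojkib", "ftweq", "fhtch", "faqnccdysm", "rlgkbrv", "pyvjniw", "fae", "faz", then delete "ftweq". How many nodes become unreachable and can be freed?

4

After clearing the end-marker at "ftweq", prune upward until reaching a node still needed by another word.
The suffix "tweq" (4 nodes) is used only by "ftweq"; the node for "f" still has the child "a", so pruning stops there.
Nodes removed: 4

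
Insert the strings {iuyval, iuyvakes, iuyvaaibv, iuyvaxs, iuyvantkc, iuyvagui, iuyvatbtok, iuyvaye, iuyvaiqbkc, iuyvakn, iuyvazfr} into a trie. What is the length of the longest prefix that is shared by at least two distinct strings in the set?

The deepest shared node is where two words last agree before diverging.
"iuyvakes" and "iuyvakn" agree on "iuyvak" (6 characters) before diverging; nothing deeper is shared.
Longest shared-prefix length: 6

6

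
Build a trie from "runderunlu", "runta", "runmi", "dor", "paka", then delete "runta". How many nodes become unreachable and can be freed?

2

After clearing the end-marker at "runta", prune upward until reaching a node still needed by another word.
The suffix "ta" (2 nodes) is used only by "runta"; the node for "run" still has the child "d", so pruning stops there.
Nodes removed: 2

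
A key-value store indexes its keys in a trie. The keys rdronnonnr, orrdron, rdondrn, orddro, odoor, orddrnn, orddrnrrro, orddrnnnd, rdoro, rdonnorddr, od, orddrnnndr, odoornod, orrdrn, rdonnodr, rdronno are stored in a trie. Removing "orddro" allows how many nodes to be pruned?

1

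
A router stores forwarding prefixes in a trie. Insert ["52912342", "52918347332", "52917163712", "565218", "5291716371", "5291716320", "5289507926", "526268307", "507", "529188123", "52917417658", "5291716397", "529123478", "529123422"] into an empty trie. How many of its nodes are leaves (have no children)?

A leaf is a node with no children — equivalently, the end of a word that is not a proper prefix of any other stored word.
Those words: "507", "526268307", "5289507926", "529123422", "529123478", "5291716320", "52917163712", "5291716397", "52917417658", "52918347332", "529188123", "565218"
Leaf count: 12

12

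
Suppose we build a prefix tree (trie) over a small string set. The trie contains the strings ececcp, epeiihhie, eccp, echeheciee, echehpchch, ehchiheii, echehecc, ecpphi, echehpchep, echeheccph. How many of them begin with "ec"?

8

Traverse to the node for "ec", then collect every word in that subtree.
Matches: "eccp", "ececcp", "echehecc", "echeheccph", "echeheciee", "echehpchch", "echehpchep", "ecpphi"
Count: 8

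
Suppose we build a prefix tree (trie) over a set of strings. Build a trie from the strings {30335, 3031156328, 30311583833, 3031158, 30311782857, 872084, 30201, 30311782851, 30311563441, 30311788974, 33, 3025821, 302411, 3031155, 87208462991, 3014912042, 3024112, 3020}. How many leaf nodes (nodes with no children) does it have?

Leaves are exactly the stored words that no other stored word extends.
Those words: "3014912042", "30201", "3024112", "3025821", "3031155", "3031156328", "30311563441", "30311583833", "30311782851", "30311782857", "30311788974", "30335", "33", "87208462991"
Leaf count: 14

14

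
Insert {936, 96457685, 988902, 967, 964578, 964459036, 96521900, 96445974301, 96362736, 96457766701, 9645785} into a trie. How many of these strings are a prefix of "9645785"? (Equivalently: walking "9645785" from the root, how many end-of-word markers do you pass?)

Traverse "9645785" character by character; count nodes along the way that are marked as word ends.
Prefixes of the query that are stored words: "964578", "9645785"
Count: 2

2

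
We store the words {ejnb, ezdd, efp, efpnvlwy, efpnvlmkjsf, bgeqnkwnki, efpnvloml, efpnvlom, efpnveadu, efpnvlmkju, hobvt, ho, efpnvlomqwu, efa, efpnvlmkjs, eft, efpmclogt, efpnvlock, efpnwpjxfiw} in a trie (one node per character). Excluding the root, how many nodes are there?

62

Count nodes per top-level branch (shared prefixes stored once):
  'b'-branch (bgeqnkwnki): 10 nodes
  'e'-branch (efa, efp, efpmclogt, efpnveadu, efpnvlmkjs, efpnvlmkjsf, efpnvlmkju, efpnvlock, efpnvlom, efpnvloml, efpnvlomqwu, efpnvlwy, efpnwpjxfiw, eft, ejnb, ezdd): 47 nodes
  'h'-branch (ho, hobvt): 5 nodes
Sum: 62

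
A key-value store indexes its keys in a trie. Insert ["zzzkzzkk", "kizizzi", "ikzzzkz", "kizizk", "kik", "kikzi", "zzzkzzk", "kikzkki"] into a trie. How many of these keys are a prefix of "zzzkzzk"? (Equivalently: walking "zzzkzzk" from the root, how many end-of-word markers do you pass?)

1

Traverse "zzzkzzk" character by character; count nodes along the way that are marked as word ends.
Prefixes of the query that are stored words: "zzzkzzk"
Count: 1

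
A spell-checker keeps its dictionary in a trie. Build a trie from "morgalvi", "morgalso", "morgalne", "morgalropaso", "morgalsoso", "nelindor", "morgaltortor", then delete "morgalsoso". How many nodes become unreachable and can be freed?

A node on "morgalsoso"'s path can go only if nothing else ends at it or branches off below it.
The suffix "so" (2 nodes) is used only by "morgalsoso"; "morgalso" is itself a stored word, so pruning stops there.
Nodes removed: 2

2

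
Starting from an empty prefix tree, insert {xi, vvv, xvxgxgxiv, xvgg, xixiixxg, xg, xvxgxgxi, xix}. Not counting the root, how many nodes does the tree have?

22

Count nodes per top-level branch (shared prefixes stored once):
  'v'-branch (vvv): 3 nodes
  'x'-branch (xg, xi, xix, xixiixxg, xvgg, xvxgxgxi, xvxgxgxiv): 19 nodes
Sum: 22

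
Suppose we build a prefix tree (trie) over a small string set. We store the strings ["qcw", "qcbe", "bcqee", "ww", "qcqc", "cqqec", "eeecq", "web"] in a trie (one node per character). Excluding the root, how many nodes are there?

Count nodes per top-level branch (shared prefixes stored once):
  'b'-branch (bcqee): 5 nodes
  'c'-branch (cqqec): 5 nodes
  'e'-branch (eeecq): 5 nodes
  'q'-branch (qcbe, qcqc, qcw): 7 nodes
  'w'-branch (web, ww): 4 nodes
Sum: 26

26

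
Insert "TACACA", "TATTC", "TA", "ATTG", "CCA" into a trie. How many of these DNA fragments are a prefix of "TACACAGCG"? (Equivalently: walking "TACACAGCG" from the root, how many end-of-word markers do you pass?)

Traverse "TACACAGCG" character by character; count nodes along the way that are marked as word ends.
Prefixes of the query that are stored words: "TA", "TACACA"
Count: 2

2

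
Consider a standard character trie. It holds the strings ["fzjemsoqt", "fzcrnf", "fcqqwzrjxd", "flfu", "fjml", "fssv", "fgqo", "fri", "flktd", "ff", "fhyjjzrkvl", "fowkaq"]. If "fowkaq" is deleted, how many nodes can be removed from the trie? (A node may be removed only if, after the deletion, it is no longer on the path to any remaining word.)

5

A node on "fowkaq"'s path can go only if nothing else ends at it or branches off below it.
The suffix "owkaq" (5 nodes) is used only by "fowkaq"; the node for "f" still has the child "z", so pruning stops there.
Nodes removed: 5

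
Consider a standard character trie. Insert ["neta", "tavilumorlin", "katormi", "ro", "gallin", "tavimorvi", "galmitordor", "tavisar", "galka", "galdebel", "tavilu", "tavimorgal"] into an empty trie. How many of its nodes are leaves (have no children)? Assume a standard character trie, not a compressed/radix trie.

11

A leaf is a node with no children — equivalently, the end of a word that is not a proper prefix of any other stored word.
Those words: "galdebel", "galka", "gallin", "galmitordor", "katormi", "neta", "ro", "tavilumorlin", "tavimorgal", "tavimorvi", "tavisar"
Leaf count: 11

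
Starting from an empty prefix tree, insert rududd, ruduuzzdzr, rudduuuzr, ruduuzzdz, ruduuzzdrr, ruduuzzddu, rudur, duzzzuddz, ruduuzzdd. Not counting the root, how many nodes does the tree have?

Count nodes per top-level branch (shared prefixes stored once):
  'd'-branch (duzzzuddz): 9 nodes
  'r'-branch (rudduuuzr, rududd, rudur, ruduuzzdd, ruduuzzddu, ruduuzzdrr, ruduuzzdz, ruduuzzdzr): 23 nodes
Sum: 32

32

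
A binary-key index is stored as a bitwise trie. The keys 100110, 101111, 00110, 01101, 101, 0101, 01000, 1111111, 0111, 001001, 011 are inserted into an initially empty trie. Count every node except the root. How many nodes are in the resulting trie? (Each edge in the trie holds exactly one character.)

33

Trie structure (* marks end of a word):
(root)
├─ 0
│  ├─ 0
│  │  └─ 1
│  │     ├─ 0
│  │     │  └─ 0
│  │     │     └─ 1 *
│  │     └─ 1
│  │        └─ 0 *
│  └─ 1
│     ├─ 0
│     │  ├─ 0
│     │  │  └─ 0 *
│     │  └─ 1 *
│     └─ 1 *
│        ├─ 0
│        │  └─ 1 *
│        └─ 1 *
└─ 1
   ├─ 0
   │  ├─ 0
   │  │  └─ 1
   │  │     └─ 1
   │  │        └─ 0 *
   │  └─ 1 *
   │     └─ 1
   │        └─ 1
   │           └─ 1 *
   └─ 1
      └─ 1
         └─ 1
            └─ 1
               └─ 1
                  └─ 1 *
Counting every labelled node above: 33.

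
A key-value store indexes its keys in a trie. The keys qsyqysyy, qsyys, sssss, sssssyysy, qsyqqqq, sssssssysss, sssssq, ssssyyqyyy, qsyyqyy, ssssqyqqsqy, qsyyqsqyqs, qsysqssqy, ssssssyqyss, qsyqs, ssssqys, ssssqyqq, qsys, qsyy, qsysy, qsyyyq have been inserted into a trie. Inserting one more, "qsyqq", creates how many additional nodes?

Every character of "qsyqq" already lies on an existing path (it is a prefix of some stored word).
No new nodes are needed: 0.

0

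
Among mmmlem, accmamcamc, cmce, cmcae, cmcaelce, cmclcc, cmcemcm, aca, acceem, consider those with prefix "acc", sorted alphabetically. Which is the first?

Filter for "acc…" and sort: "acceem", "accmamcamc"
The 1st is acceem.

acceem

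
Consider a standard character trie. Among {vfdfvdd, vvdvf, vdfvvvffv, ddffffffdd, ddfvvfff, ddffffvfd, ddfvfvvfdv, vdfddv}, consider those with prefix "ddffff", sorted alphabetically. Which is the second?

Words with prefix "ddffff", in lexicographic order: "ddffffffdd", "ddffffvfd"
The 2nd is ddffffvfd.

ddffffvfd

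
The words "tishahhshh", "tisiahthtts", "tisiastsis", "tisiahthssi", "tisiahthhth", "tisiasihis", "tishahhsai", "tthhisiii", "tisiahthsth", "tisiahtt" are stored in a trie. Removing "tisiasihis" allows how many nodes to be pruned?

Walk "tisiasihis" from the leaf back toward the root, removing each node that no remaining word uses.
The suffix "ihis" (4 nodes) is used only by "tisiasihis"; the node for "tisias" still has the child "t", so pruning stops there.
Nodes removed: 4

4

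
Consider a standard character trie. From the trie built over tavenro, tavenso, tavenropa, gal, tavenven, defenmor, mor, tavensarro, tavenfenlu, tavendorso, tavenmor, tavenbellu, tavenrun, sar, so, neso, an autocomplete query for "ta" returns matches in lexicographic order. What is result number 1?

tavenbellu

Words with prefix "ta", in lexicographic order: "tavenbellu", "tavendorso", "tavenfenlu", "tavenmor", "tavenro", "tavenropa", "tavenrun", "tavensarro", "tavenso", "tavenven"
Position 1: tavenbellu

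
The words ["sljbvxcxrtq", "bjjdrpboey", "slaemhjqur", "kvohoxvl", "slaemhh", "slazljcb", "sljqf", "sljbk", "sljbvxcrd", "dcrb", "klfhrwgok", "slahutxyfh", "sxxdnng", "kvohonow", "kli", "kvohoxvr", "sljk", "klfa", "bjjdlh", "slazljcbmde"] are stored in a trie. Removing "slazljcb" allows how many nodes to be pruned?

0

After clearing the end-marker at "slazljcb", prune upward until reaching a node still needed by another word.
Every node on "slazljcb" is still needed (e.g. by "slazljcbmde"), so nothing is freed.
Nodes removed: 0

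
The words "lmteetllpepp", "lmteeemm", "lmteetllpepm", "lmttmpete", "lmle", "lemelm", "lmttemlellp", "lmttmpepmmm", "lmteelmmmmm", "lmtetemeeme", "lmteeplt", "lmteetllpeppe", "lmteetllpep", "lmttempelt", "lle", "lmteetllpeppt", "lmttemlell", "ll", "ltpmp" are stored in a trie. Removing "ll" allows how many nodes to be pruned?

0

A node on "ll"'s path can go only if nothing else ends at it or branches off below it.
Every node on "ll" is still needed (e.g. by "lle"), so nothing is freed.
Nodes removed: 0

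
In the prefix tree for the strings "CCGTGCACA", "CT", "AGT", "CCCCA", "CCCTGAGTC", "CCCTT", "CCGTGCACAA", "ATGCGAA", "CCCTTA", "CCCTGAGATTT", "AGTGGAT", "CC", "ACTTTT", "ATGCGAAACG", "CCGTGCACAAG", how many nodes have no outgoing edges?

A leaf is a node with no children — equivalently, the end of a word that is not a proper prefix of any other stored word.
Those words: "ACTTTT", "AGTGGAT", "ATGCGAAACG", "CCCCA", "CCCTGAGATTT", "CCCTGAGTC", "CCCTTA", "CCGTGCACAAG", "CT"
Leaf count: 9

9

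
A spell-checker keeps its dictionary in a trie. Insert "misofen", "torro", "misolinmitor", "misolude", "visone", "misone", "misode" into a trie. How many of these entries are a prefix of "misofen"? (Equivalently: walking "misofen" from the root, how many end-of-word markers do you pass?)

1

Walk "misofen" from the root; an end-of-word marker is hit whenever a stored word is a prefix of "misofen".
Prefixes of the query that are stored words: "misofen"
Count: 1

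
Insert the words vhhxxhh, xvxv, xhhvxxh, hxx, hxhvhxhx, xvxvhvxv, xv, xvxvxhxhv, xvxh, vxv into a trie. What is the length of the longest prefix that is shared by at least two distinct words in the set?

4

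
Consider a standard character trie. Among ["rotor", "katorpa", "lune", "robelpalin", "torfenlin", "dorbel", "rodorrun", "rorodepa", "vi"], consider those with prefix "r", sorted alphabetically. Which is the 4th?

Words with prefix "r", in lexicographic order: "robelpalin", "rodorrun", "rorodepa", "rotor"
Position 4: rotor

rotor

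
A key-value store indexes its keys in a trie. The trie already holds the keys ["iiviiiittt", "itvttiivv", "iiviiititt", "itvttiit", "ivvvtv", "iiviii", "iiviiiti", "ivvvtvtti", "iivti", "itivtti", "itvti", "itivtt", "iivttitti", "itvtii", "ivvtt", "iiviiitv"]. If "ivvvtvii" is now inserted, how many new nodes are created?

2

Walking "ivvvtvii" from the root, the first 6 characters ("ivvvtv") follow existing edges; "i" is the first miss.
New nodes needed: |"ivvvtvii"| − 6 = 8 − 6 = 2.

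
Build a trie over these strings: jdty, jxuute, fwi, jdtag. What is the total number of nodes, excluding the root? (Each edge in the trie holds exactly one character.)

Trie structure (* marks end of a word):
(root)
├─ f
│  └─ w
│     └─ i *
└─ j
   ├─ d
   │  └─ t
   │     ├─ a
   │     │  └─ g *
   │     └─ y *
   └─ x
      └─ u
         └─ u
            └─ t
               └─ e *
Counting every labelled node above: 14.

14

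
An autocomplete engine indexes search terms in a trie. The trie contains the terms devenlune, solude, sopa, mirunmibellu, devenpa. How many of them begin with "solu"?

Filter for entries beginning with "solu":
Words under "solu": solude
Count: 1

1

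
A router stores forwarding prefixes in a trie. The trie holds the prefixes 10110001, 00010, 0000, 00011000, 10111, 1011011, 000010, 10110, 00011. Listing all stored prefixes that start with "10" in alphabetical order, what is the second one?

10110001

Words with prefix "10", in lexicographic order: "10110", "10110001", "1011011", "10111"
Position 2: 10110001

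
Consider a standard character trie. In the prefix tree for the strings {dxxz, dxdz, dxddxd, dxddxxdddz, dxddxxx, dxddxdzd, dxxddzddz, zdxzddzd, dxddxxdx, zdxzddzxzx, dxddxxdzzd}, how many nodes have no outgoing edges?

Leaves are exactly the stored words that no other stored word extends.
Those words: "dxddxdzd", "dxddxxdddz", "dxddxxdx", "dxddxxdzzd", "dxddxxx", "dxdz", "dxxddzddz", "dxxz", "zdxzddzd", "zdxzddzxzx"
Leaf count: 10

10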